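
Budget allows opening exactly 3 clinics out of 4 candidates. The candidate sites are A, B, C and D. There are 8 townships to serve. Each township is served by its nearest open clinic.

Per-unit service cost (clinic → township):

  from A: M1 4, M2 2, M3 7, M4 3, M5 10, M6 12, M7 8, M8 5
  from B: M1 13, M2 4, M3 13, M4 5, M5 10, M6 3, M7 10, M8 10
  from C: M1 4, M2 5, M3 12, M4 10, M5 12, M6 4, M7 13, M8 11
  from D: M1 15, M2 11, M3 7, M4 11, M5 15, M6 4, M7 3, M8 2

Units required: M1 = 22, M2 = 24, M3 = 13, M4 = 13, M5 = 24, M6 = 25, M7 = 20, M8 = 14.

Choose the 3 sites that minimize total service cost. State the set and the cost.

With exactly 3 open, each township uses its cheapest among the chosen.
{A, B, D}: M1→A 4·22=88, M2→A 2·24=48, M3→A 7·13=91, M4→A 3·13=39, M5→A 10·24=240, M6→B 3·25=75, M7→D 3·20=60, M8→D 2·14=28. Service cost 669.
{A, C, D}: service cost 694
{B, C, D}: service cost 743
Among all 4 size-3 choices, {A, B, D} is lowest.

Choose A, B and D; total service cost 669.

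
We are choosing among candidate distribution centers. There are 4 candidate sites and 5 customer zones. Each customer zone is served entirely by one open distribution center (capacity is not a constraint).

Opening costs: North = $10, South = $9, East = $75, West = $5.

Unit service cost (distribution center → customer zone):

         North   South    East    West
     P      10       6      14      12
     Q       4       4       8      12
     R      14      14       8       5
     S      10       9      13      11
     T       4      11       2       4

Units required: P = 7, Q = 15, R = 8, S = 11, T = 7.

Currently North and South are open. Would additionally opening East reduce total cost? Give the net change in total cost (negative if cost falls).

No — net change +13 (cost rises by 13).

Current service cost with {North, South}: 341.
Adding East: each customer zone re-picks its cheapest; new service cost 279, saving 62.
Extra fixed cost: 75. Net change = 75 − 62 = 13.
(Totals: 360 → 373.)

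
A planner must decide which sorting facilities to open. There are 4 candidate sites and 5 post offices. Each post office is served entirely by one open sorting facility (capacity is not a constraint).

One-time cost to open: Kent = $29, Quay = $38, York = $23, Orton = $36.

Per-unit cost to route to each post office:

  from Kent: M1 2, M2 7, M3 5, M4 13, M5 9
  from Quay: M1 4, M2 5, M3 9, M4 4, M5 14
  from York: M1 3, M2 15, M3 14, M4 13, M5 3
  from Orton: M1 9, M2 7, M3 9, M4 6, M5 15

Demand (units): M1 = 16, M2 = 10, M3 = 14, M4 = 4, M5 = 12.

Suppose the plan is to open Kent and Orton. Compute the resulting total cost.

Total cost: 369

Each post office is assigned to its cheapest site among the open ones.
{Kent, Orton}: M1→Kent 2·16=32, M2→Kent 7·10=70, M3→Kent 5·14=70, M4→Orton 6·4=24, M5→Kent 9·12=108. Service 304; fixed 65; total 369.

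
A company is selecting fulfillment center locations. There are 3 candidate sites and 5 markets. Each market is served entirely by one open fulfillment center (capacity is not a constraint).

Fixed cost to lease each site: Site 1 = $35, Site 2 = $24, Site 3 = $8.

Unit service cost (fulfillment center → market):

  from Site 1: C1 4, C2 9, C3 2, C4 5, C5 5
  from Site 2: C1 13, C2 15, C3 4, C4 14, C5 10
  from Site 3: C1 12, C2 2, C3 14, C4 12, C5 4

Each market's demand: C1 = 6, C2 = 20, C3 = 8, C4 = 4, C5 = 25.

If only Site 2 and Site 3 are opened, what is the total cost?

Each market is assigned to its cheapest site among the open ones.
{Site 2, Site 3}: C1→Site 3 12·6=72, C2→Site 3 2·20=40, C3→Site 2 4·8=32, C4→Site 3 12·4=48, C5→Site 3 4·25=100. Service 292; fixed 32; total 324.

Total cost: 324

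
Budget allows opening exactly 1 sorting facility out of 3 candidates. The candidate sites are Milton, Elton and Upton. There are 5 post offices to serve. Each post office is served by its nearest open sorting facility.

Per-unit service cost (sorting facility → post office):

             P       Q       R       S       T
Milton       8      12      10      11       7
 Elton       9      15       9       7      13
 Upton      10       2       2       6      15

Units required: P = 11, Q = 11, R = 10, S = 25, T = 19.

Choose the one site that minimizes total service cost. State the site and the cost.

Choose Upton only; total service cost 587.

With exactly 1 open, each post office uses its cheapest among the chosen.
{Upton}: P→Upton 10·11=110, Q→Upton 2·11=22, R→Upton 2·10=20, S→Upton 6·25=150, T→Upton 15·19=285. Service cost 587.
{Milton}: service cost 728
{Elton}: service cost 776
Among all 3 size-1 choices, {Upton} is lowest.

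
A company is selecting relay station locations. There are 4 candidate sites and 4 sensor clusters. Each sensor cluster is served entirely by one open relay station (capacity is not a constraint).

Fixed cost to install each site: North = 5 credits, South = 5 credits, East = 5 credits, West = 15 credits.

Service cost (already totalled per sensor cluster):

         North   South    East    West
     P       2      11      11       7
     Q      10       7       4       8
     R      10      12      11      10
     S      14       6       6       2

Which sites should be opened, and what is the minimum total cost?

For any fixed open set, each sensor cluster goes to its cheapest open site; total = fixed + service.
{North, East}: P→North 2, Q→East 4, R→North 10, S→East 6. Service 22; fixed 10; total 32.
{North, South}: P→North 2, Q→South 7, R→North 10, S→South 6. Service 25; fixed 10; total 35.
{North, South, East}: service 22 + fixed 15 = 37
{North, South, East, West}: P→North 2, Q→East 4, R→North 10, S→West 2. Service 18; fixed 30; total 48.
(All 15 nonempty subsets were checked; North and East is lowest.)

Open North and East; minimum total cost 32.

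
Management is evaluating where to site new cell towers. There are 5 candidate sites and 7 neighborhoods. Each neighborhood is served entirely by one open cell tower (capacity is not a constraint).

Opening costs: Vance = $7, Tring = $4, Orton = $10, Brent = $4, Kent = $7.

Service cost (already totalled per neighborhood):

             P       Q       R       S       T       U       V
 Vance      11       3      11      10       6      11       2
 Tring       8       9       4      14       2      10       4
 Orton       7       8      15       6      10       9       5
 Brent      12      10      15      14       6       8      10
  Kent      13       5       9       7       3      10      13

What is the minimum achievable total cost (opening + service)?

Minimum total cost: 50

For any fixed open set, each neighborhood goes to its cheapest open site; total = fixed + service.
{Vance, Tring}: P→Tring 8, Q→Vance 3, R→Tring 4, S→Vance 10, T→Tring 2, U→Tring 10, V→Vance 2. Service 39; fixed 11; total 50.
{Tring, Kent}: P→Tring 8, Q→Kent 5, R→Tring 4, S→Kent 7, T→Tring 2, U→Tring 10, V→Tring 4. Service 40; fixed 11; total 51.
{Vance, Tring, Brent}: service 37 + fixed 15 = 52
{Vance, Tring, Orton, Brent, Kent}: service 32 + fixed 32 = 64
No other subset beats 50.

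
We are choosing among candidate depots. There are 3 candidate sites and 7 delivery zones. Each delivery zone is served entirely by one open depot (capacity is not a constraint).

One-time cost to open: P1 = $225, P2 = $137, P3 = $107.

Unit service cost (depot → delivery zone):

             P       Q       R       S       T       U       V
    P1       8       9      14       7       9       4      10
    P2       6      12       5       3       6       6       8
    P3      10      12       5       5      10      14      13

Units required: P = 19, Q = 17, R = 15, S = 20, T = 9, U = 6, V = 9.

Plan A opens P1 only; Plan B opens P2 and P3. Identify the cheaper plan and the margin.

Plan A: {P1}: P→P1 8·19=152, Q→P1 9·17=153, R→P1 14·15=210, S→P1 7·20=140, T→P1 9·9=81, U→P1 4·6=24, V→P1 10·9=90. Service 850; fixed 225; total 1075.
Plan B: {P2, P3}: P→P2 6·19=114, Q→P2 12·17=204, R→P2 5·15=75, S→P2 3·20=60, T→P2 6·9=54, U→P2 6·6=36, V→P2 8·9=72. Service 615; fixed 244; total 859.
Difference: |1075 − 859| = 216.

Plan B is cheaper by 216.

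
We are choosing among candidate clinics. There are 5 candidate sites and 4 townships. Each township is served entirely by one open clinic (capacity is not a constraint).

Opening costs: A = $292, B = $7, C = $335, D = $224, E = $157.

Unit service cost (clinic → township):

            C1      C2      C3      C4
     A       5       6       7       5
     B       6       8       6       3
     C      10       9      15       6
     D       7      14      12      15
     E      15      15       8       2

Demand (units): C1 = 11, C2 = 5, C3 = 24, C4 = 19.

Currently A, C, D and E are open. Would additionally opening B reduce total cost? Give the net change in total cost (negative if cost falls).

Current service cost with {A, C, D, E}: 291.
Adding B: each township re-picks its cheapest; new service cost 267, saving 24.
Extra fixed cost: 7. Net change = 7 − 24 = -17.
(Totals: 1299 → 1282.)

Yes — net change −17 (cost falls by 17).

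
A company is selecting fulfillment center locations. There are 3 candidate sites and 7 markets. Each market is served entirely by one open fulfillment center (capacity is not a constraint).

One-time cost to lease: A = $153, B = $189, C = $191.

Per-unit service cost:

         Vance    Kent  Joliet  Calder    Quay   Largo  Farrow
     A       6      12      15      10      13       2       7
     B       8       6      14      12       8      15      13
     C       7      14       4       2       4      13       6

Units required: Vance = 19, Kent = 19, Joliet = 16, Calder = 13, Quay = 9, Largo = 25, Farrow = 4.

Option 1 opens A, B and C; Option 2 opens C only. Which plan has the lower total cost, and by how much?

Option 1: {A, B, C}: Vance→A 6·19=114, Kent→B 6·19=114, Joliet→C 4·16=64, Calder→C 2·13=26, Quay→C 4·9=36, Largo→A 2·25=50, Farrow→C 6·4=24. Service 428; fixed 533; total 961.
Option 2: {C}: Vance→C 7·19=133, Kent→C 14·19=266, Joliet→C 4·16=64, Calder→C 2·13=26, Quay→C 4·9=36, Largo→C 13·25=325, Farrow→C 6·4=24. Service 874; fixed 191; total 1065.
Difference: |961 − 1065| = 104.

Option 1 is cheaper by 104.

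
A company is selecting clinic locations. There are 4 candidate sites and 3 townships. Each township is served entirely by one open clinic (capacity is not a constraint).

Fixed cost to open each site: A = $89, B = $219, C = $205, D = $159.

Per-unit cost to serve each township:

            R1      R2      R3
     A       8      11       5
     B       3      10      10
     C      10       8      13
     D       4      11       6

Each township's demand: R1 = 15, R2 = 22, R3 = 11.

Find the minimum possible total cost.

Minimum total cost: 506

For any fixed open set, each township goes to its cheapest open site; total = fixed + service.
{A}: R1→A 8·15=120, R2→A 11·22=242, R3→A 5·11=55. Service 417; fixed 89; total 506.
{D}: R1→D 4·15=60, R2→D 11·22=242, R3→D 6·11=66. Service 368; fixed 159; total 527.
{B}: service 375 + fixed 219 = 594
{A, B, C, D}: service 276 + fixed 672 = 948
(All 15 nonempty subsets were checked; A only is lowest.)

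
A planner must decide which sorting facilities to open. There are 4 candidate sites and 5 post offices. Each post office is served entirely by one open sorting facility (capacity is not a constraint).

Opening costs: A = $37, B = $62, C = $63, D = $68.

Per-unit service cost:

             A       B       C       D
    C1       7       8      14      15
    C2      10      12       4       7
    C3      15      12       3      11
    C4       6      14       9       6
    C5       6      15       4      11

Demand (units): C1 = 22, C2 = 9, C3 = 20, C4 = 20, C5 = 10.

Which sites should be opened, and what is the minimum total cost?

For any fixed open set, each post office goes to its cheapest open site; total = fixed + service.
{A, C}: C1→A 7·22=154, C2→C 4·9=36, C3→C 3·20=60, C4→A 6·20=120, C5→C 4·10=40. Service 410; fixed 100; total 510.
{A, B, C}: service 410 + fixed 162 = 572
{A, C, D}: service 410 + fixed 168 = 578
{A, B, C, D}: service 410 + fixed 230 = 640
No other subset beats 510.

Open A and C; minimum total cost 510.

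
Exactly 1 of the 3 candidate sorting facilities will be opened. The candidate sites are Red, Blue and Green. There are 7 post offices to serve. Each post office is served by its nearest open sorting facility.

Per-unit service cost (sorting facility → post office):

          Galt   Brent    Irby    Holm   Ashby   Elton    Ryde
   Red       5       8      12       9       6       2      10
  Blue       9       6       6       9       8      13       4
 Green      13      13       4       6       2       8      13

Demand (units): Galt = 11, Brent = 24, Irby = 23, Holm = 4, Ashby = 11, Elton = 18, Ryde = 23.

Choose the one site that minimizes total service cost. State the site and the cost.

With exactly 1 open, each post office uses its cheapest among the chosen.
{Blue}: Galt→Blue 9·11=99, Brent→Blue 6·24=144, Irby→Blue 6·23=138, Holm→Blue 9·4=36, Ashby→Blue 8·11=88, Elton→Blue 13·18=234, Ryde→Blue 4·23=92. Service cost 831.
{Red}: service cost 891
{Green}: service cost 1036
Among all 3 size-1 choices, {Blue} is lowest.

Choose Blue only; total service cost 831.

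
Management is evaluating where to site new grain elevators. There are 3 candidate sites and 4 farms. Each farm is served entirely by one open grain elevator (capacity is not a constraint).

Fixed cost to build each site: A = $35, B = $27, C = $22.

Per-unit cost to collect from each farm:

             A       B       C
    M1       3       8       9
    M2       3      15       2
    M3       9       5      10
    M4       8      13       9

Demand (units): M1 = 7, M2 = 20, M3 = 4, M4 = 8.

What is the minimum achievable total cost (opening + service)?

For any fixed open set, each farm goes to its cheapest open site; total = fixed + service.
{A}: M1→A 3·7=21, M2→A 3·20=60, M3→A 9·4=36, M4→A 8·8=64. Service 181; fixed 35; total 216.
{A, C}: service 161 + fixed 57 = 218
{A, B}: M1→A 3·7=21, M2→A 3·20=60, M3→B 5·4=20, M4→A 8·8=64. Service 165; fixed 62; total 227.
{A, B, C}: M1→A 3·7=21, M2→C 2·20=40, M3→B 5·4=20, M4→A 8·8=64. Service 145; fixed 84; total 229.
No other subset beats 216.

Minimum total cost: 216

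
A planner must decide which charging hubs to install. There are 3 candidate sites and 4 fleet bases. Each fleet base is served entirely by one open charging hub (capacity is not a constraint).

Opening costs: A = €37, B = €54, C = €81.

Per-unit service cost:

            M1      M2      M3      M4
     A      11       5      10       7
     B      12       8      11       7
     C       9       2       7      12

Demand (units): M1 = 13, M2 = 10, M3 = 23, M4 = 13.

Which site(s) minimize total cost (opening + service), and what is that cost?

Open A and C; minimum total cost 507.

For any fixed open set, each fleet base goes to its cheapest open site; total = fixed + service.
{A, C}: M1→C 9·13=117, M2→C 2·10=20, M3→C 7·23=161, M4→A 7·13=91. Service 389; fixed 118; total 507.
{B, C}: service 389 + fixed 135 = 524
{C}: service 454 + fixed 81 = 535
{A, B, C}: service 389 + fixed 172 = 561
No other subset beats 507.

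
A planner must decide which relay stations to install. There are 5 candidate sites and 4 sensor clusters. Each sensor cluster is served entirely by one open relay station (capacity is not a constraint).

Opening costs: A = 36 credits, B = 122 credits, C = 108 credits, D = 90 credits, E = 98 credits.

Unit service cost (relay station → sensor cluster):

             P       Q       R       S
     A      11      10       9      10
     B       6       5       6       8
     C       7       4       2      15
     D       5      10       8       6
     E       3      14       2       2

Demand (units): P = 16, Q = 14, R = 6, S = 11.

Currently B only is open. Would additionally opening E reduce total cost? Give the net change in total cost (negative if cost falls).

Yes — net change −40 (cost falls by 40).

Current service cost with {B}: 290.
Adding E: each sensor cluster re-picks its cheapest; new service cost 152, saving 138.
Extra fixed cost: 98. Net change = 98 − 138 = -40.
(Totals: 412 → 372.)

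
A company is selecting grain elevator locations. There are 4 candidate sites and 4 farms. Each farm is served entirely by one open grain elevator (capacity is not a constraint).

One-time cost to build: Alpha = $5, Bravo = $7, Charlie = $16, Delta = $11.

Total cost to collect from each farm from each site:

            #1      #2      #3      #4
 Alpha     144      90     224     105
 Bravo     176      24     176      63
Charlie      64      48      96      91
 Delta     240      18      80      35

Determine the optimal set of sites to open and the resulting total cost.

For any fixed open set, each farm goes to its cheapest open site; total = fixed + service.
{Charlie, Delta}: #1→Charlie 64, #2→Delta 18, #3→Delta 80, #4→Delta 35. Service 197; fixed 27; total 224.
{Alpha, Charlie, Delta}: service 197 + fixed 32 = 229
{Bravo, Charlie, Delta}: service 197 + fixed 34 = 231
{Alpha, Bravo, Charlie, Delta}: #1→Charlie 64, #2→Delta 18, #3→Delta 80, #4→Delta 35. Service 197; fixed 39; total 236.
No other subset beats 224.

Open Charlie and Delta; minimum total cost 224.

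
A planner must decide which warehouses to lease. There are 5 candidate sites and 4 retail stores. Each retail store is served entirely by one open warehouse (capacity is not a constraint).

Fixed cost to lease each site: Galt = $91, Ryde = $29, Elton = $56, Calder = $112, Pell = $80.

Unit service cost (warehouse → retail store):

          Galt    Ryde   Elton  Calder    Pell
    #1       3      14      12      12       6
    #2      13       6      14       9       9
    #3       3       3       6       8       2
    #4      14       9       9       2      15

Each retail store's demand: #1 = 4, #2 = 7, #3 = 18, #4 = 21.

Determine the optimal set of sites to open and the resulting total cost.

Open Ryde and Calder; minimum total cost 327.

For any fixed open set, each retail store goes to its cheapest open site; total = fixed + service.
{Ryde, Calder}: #1→Calder 12·4=48, #2→Ryde 6·7=42, #3→Ryde 3·18=54, #4→Calder 2·21=42. Service 186; fixed 141; total 327.
{Calder, Pell}: service 165 + fixed 192 = 357
{Ryde, Calder, Pell}: #1→Pell 6·4=24, #2→Ryde 6·7=42, #3→Pell 2·18=36, #4→Calder 2·21=42. Service 144; fixed 221; total 365.
{Galt, Ryde, Elton, Calder, Pell}: service 132 + fixed 368 = 500
No other subset beats 327.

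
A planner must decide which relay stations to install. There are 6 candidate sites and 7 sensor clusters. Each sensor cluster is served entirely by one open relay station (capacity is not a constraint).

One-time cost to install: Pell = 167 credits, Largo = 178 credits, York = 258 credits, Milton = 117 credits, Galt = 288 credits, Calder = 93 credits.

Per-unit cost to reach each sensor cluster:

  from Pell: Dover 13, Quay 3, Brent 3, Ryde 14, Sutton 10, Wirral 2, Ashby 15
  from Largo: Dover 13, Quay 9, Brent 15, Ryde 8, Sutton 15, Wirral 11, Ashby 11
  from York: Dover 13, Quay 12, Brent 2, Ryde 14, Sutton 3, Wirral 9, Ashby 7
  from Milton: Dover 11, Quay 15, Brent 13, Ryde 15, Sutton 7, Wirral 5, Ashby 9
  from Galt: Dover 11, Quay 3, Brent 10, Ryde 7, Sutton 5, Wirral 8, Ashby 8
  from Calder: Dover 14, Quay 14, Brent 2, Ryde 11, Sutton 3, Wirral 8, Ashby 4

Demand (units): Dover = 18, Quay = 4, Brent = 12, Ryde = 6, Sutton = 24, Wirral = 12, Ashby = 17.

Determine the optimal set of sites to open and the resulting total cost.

Open Calder only; minimum total cost 727.

For any fixed open set, each sensor cluster goes to its cheapest open site; total = fixed + service.
{Calder}: Dover→Calder 14·18=252, Quay→Calder 14·4=56, Brent→Calder 2·12=24, Ryde→Calder 11·6=66, Sutton→Calder 3·24=72, Wirral→Calder 8·12=96, Ashby→Calder 4·17=68. Service 634; fixed 93; total 727.
{Milton, Calder}: service 544 + fixed 210 = 754
{Pell, Calder}: service 500 + fixed 260 = 760
{Pell, Largo, York, Milton, Galt, Calder}: Dover→Milton 11·18=198, Quay→Pell 3·4=12, Brent→York 2·12=24, Ryde→Galt 7·6=42, Sutton→York 3·24=72, Wirral→Pell 2·12=24, Ashby→Calder 4·17=68. Service 440; fixed 1101; total 1541.
No other subset beats 727.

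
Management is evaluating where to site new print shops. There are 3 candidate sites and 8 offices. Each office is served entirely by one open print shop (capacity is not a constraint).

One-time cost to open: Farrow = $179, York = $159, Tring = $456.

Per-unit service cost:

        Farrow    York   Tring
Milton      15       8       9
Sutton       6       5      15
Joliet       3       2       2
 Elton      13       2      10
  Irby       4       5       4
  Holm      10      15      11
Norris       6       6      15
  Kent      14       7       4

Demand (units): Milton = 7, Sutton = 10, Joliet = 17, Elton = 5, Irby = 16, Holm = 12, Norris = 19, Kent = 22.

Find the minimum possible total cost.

Minimum total cost: 837

For any fixed open set, each office goes to its cheapest open site; total = fixed + service.
{York}: Milton→York 8·7=56, Sutton→York 5·10=50, Joliet→York 2·17=34, Elton→York 2·5=10, Irby→York 5·16=80, Holm→York 15·12=180, Norris→York 6·19=114, Kent→York 7·22=154. Service 678; fixed 159; total 837.
{Farrow, York}: Milton→York 8·7=56, Sutton→York 5·10=50, Joliet→York 2·17=34, Elton→York 2·5=10, Irby→Farrow 4·16=64, Holm→Farrow 10·12=120, Norris→Farrow 6·19=114, Kent→York 7·22=154. Service 602; fixed 338; total 940.
{Farrow}: service 887 + fixed 179 = 1066
{Farrow, York, Tring}: Milton→York 8·7=56, Sutton→York 5·10=50, Joliet→York 2·17=34, Elton→York 2·5=10, Irby→Farrow 4·16=64, Holm→Farrow 10·12=120, Norris→Farrow 6·19=114, Kent→Tring 4·22=88. Service 536; fixed 794; total 1330.
No other subset beats 837.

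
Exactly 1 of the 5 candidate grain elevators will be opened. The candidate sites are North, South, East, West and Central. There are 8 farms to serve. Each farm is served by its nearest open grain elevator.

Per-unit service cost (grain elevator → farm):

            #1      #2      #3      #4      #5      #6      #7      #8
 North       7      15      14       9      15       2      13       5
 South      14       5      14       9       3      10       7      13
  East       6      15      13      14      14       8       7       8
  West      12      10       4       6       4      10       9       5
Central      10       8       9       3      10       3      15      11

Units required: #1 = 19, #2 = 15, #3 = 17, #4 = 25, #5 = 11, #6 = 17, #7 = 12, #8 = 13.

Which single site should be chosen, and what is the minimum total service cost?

With exactly 1 open, each farm uses its cheapest among the chosen.
{West}: #1→West 12·19=228, #2→West 10·15=150, #3→West 4·17=68, #4→West 6·25=150, #5→West 4·11=44, #6→West 10·17=170, #7→West 9·12=108, #8→West 5·13=65. Service cost 983.
{Central}: service cost 1022
{North}: service cost 1241
Among all 5 size-1 choices, {West} is lowest.

Choose West only; total service cost 983.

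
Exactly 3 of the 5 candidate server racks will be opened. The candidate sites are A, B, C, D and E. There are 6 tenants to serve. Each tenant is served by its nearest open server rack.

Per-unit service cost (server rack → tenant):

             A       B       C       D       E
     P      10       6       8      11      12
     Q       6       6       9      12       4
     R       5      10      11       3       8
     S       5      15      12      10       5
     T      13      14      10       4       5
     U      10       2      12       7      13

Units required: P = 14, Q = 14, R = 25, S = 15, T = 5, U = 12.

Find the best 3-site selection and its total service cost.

Choose B, D and E; total service cost 334.

With exactly 3 open, each tenant uses its cheapest among the chosen.
{B, D, E}: P→B 6·14=84, Q→E 4·14=56, R→D 3·25=75, S→E 5·15=75, T→D 4·5=20, U→B 2·12=24. Service cost 334.
{A, B, D}: service cost 362
{A, B, E}: service cost 389
Among all 10 size-3 choices, {B, D, E} is lowest.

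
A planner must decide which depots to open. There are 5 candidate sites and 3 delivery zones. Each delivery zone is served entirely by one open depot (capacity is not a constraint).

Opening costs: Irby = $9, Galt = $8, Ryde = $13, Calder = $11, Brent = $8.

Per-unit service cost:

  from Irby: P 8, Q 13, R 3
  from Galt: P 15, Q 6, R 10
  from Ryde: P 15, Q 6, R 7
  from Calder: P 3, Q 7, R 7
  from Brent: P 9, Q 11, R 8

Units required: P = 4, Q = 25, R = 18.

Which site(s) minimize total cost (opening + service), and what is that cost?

Open Irby, Galt and Calder; minimum total cost 244.

For any fixed open set, each delivery zone goes to its cheapest open site; total = fixed + service.
{Irby, Galt, Calder}: P→Calder 3·4=12, Q→Galt 6·25=150, R→Irby 3·18=54. Service 216; fixed 28; total 244.
{Irby, Ryde, Calder}: service 216 + fixed 33 = 249
{Irby, Galt, Calder, Brent}: service 216 + fixed 36 = 252
{Irby, Galt, Ryde, Calder, Brent}: P→Calder 3·4=12, Q→Galt 6·25=150, R→Irby 3·18=54. Service 216; fixed 49; total 265.
No other subset beats 244.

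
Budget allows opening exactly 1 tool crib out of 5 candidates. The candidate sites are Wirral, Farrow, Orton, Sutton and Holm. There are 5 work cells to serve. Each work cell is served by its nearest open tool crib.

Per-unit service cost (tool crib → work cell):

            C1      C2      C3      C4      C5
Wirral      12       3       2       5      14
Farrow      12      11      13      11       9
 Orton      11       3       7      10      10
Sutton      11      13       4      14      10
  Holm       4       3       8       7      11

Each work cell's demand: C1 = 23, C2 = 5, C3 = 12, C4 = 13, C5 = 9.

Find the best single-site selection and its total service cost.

With exactly 1 open, each work cell uses its cheapest among the chosen.
{Holm}: C1→Holm 4·23=92, C2→Holm 3·5=15, C3→Holm 8·12=96, C4→Holm 7·13=91, C5→Holm 11·9=99. Service cost 393.
{Wirral}: service cost 506
{Orton}: service cost 572
Among all 5 size-1 choices, {Holm} is lowest.

Choose Holm only; total service cost 393.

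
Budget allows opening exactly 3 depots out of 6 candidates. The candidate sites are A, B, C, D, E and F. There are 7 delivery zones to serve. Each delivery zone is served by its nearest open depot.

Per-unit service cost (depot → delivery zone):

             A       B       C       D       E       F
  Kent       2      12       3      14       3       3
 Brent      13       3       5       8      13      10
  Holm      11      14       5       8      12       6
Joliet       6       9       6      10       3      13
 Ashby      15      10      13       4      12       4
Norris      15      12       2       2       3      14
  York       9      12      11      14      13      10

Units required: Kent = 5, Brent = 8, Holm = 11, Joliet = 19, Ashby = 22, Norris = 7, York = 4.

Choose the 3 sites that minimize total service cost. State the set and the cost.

Choose C, E and F; total service cost 309.

With exactly 3 open, each delivery zone uses its cheapest among the chosen.
{C, E, F}: Kent→C 3·5=15, Brent→C 5·8=40, Holm→C 5·11=55, Joliet→E 3·19=57, Ashby→F 4·22=88, Norris→C 2·7=14, York→F 10·4=40. Service cost 309.
{B, E, F}: service cost 311
{C, D, E}: service cost 313
Among all 20 size-3 choices, {C, E, F} is lowest.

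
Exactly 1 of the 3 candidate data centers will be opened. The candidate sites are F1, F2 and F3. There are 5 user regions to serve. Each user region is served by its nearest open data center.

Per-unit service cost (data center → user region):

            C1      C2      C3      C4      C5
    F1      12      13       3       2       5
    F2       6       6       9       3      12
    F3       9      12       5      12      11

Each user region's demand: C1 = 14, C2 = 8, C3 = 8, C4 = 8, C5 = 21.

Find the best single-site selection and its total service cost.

With exactly 1 open, each user region uses its cheapest among the chosen.
{F1}: C1→F1 12·14=168, C2→F1 13·8=104, C3→F1 3·8=24, C4→F1 2·8=16, C5→F1 5·21=105. Service cost 417.
{F2}: service cost 480
{F3}: service cost 589
Among all 3 size-1 choices, {F1} is lowest.

Choose F1 only; total service cost 417.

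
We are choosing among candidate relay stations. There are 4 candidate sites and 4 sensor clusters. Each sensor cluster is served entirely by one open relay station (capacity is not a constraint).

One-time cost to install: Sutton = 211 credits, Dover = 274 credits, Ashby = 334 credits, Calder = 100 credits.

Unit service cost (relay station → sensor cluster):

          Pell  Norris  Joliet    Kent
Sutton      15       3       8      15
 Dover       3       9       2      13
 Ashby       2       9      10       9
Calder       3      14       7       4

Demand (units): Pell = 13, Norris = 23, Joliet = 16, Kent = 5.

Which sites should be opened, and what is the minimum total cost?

Open Sutton and Calder; minimum total cost 551.

For any fixed open set, each sensor cluster goes to its cheapest open site; total = fixed + service.
{Sutton, Calder}: Pell→Calder 3·13=39, Norris→Sutton 3·23=69, Joliet→Calder 7·16=112, Kent→Calder 4·5=20. Service 240; fixed 311; total 551.
{Calder}: Pell→Calder 3·13=39, Norris→Calder 14·23=322, Joliet→Calder 7·16=112, Kent→Calder 4·5=20. Service 493; fixed 100; total 593.
{Dover}: service 343 + fixed 274 = 617
{Sutton, Dover, Ashby, Calder}: service 147 + fixed 919 = 1066
No other subset beats 551.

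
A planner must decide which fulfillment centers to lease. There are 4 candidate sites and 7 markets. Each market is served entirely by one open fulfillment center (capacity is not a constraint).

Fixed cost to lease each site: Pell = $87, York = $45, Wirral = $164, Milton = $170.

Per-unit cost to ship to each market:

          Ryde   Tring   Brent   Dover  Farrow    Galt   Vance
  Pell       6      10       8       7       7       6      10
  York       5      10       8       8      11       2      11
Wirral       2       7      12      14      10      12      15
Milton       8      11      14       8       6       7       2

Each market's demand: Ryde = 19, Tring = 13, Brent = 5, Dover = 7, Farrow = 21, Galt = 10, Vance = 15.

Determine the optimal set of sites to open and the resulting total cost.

For any fixed open set, each market goes to its cheapest open site; total = fixed + service.
{York, Milton}: Ryde→York 5·19=95, Tring→York 10·13=130, Brent→York 8·5=40, Dover→York 8·7=56, Farrow→Milton 6·21=126, Galt→York 2·10=20, Vance→Milton 2·15=30. Service 497; fixed 215; total 712.
{Pell, York}: service 631 + fixed 132 = 763
{Pell}: Ryde→Pell 6·19=114, Tring→Pell 10·13=130, Brent→Pell 8·5=40, Dover→Pell 7·7=49, Farrow→Pell 7·21=147, Galt→Pell 6·10=60, Vance→Pell 10·15=150. Service 690; fixed 87; total 777.
{Pell, York, Wirral, Milton}: Ryde→Wirral 2·19=38, Tring→Wirral 7·13=91, Brent→Pell 8·5=40, Dover→Pell 7·7=49, Farrow→Milton 6·21=126, Galt→York 2·10=20, Vance→Milton 2·15=30. Service 394; fixed 466; total 860.
No other subset beats 712.

Open York and Milton; minimum total cost 712.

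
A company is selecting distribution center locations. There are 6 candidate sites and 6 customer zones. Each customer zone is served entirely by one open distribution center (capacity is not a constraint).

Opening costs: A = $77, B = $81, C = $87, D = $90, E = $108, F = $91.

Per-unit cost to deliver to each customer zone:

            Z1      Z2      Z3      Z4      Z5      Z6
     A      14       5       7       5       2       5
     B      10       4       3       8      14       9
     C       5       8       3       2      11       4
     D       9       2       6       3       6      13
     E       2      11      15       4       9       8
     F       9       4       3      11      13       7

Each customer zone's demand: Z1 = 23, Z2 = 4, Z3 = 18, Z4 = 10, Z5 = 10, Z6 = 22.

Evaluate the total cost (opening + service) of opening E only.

Total cost: 774

Each customer zone is assigned to its cheapest site among the open ones.
{E}: Z1→E 2·23=46, Z2→E 11·4=44, Z3→E 15·18=270, Z4→E 4·10=40, Z5→E 9·10=90, Z6→E 8·22=176. Service 666; fixed 108; total 774.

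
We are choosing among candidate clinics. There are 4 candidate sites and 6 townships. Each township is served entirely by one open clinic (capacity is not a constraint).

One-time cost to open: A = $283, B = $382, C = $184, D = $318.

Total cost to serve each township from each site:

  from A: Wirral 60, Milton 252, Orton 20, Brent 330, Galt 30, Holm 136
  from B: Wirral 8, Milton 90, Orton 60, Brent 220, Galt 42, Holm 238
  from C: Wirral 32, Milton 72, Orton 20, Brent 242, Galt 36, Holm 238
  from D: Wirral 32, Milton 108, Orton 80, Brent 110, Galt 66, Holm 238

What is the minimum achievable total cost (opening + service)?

Minimum total cost: 824

For any fixed open set, each township goes to its cheapest open site; total = fixed + service.
{C}: Wirral→C 32, Milton→C 72, Orton→C 20, Brent→C 242, Galt→C 36, Holm→C 238. Service 640; fixed 184; total 824.
{D}: service 634 + fixed 318 = 952
{A, C}: service 532 + fixed 467 = 999
{A, B, C, D}: service 376 + fixed 1167 = 1543
No other subset beats 824.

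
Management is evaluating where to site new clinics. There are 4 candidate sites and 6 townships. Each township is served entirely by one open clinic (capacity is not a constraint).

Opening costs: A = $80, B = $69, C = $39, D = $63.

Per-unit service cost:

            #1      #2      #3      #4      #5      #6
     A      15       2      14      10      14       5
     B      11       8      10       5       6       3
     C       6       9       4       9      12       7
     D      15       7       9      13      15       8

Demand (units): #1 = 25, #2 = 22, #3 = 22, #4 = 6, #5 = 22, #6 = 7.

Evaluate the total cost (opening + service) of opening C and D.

Total cost: 861

Each township is assigned to its cheapest site among the open ones.
{C, D}: #1→C 6·25=150, #2→D 7·22=154, #3→C 4·22=88, #4→C 9·6=54, #5→C 12·22=264, #6→C 7·7=49. Service 759; fixed 102; total 861.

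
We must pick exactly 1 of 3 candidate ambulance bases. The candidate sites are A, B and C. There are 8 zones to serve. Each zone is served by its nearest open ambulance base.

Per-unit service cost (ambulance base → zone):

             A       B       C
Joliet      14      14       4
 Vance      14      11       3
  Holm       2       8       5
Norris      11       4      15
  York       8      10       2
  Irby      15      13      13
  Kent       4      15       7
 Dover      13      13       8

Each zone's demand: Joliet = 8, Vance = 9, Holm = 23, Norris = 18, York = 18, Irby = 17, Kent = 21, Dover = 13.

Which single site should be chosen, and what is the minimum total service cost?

Choose C only; total service cost 952.

With exactly 1 open, each zone uses its cheapest among the chosen.
{C}: Joliet→C 4·8=32, Vance→C 3·9=27, Holm→C 5·23=115, Norris→C 15·18=270, York→C 2·18=36, Irby→C 13·17=221, Kent→C 7·21=147, Dover→C 8·13=104. Service cost 952.
{A}: service cost 1134
{B}: service cost 1352
Among all 3 size-1 choices, {C} is lowest.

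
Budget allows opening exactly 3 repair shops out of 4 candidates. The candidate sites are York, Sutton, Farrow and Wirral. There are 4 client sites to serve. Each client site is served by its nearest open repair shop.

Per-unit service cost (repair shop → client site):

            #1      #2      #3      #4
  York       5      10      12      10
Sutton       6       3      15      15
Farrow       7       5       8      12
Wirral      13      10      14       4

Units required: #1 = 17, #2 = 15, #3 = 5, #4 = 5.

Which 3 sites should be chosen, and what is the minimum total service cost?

With exactly 3 open, each client site uses its cheapest among the chosen.
{Sutton, Farrow, Wirral}: #1→Sutton 6·17=102, #2→Sutton 3·15=45, #3→Farrow 8·5=40, #4→Wirral 4·5=20. Service cost 207.
{York, Sutton, Wirral}: service cost 210
{York, Sutton, Farrow}: service cost 220
Among all 4 size-3 choices, {Sutton, Farrow, Wirral} is lowest.

Choose Sutton, Farrow and Wirral; total service cost 207.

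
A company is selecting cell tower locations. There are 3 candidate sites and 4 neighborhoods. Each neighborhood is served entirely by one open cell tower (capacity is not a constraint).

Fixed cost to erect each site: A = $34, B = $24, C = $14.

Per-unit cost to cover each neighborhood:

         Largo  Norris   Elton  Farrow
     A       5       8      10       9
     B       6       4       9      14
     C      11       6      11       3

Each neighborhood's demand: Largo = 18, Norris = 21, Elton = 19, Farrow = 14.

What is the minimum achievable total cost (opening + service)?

Minimum total cost: 443

For any fixed open set, each neighborhood goes to its cheapest open site; total = fixed + service.
{B, C}: Largo→B 6·18=108, Norris→B 4·21=84, Elton→B 9·19=171, Farrow→C 3·14=42. Service 405; fixed 38; total 443.
{A, B, C}: service 387 + fixed 72 = 459
{A, C}: service 448 + fixed 48 = 496
{C}: service 575 + fixed 14 = 589
No other subset beats 443.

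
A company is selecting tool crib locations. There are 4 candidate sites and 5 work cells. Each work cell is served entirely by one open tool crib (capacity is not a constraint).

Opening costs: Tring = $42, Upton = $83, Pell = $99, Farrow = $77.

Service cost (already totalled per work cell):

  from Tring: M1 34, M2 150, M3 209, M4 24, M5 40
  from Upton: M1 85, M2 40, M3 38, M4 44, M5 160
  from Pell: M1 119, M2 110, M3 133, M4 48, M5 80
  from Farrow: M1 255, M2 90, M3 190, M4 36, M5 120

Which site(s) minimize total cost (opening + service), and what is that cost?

Open Tring and Upton; minimum total cost 301.

For any fixed open set, each work cell goes to its cheapest open site; total = fixed + service.
{Tring, Upton}: M1→Tring 34, M2→Upton 40, M3→Upton 38, M4→Tring 24, M5→Tring 40. Service 176; fixed 125; total 301.
{Tring, Upton, Farrow}: M1→Tring 34, M2→Upton 40, M3→Upton 38, M4→Tring 24, M5→Tring 40. Service 176; fixed 202; total 378.
{Tring, Upton, Pell}: service 176 + fixed 224 = 400
{Tring, Upton, Pell, Farrow}: service 176 + fixed 301 = 477
(All 15 nonempty subsets were checked; Tring and Upton is lowest.)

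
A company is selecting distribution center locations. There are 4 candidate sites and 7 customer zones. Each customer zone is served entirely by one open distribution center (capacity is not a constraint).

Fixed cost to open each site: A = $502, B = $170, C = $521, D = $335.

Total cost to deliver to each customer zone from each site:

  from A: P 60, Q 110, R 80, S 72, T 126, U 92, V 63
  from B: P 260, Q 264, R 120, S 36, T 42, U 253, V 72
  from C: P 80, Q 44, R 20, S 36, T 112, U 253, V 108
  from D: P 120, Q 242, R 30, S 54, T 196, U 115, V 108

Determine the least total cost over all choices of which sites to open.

For any fixed open set, each customer zone goes to its cheapest open site; total = fixed + service.
{A}: P→A 60, Q→A 110, R→A 80, S→A 72, T→A 126, U→A 92, V→A 63. Service 603; fixed 502; total 1105.
{A, B}: service 483 + fixed 672 = 1155
{B, D}: service 657 + fixed 505 = 1162
{A, B, C, D}: P→A 60, Q→C 44, R→C 20, S→B 36, T→B 42, U→A 92, V→A 63. Service 357; fixed 1528; total 1885.
(All 15 nonempty subsets were checked; A only is lowest.)

Minimum total cost: 1105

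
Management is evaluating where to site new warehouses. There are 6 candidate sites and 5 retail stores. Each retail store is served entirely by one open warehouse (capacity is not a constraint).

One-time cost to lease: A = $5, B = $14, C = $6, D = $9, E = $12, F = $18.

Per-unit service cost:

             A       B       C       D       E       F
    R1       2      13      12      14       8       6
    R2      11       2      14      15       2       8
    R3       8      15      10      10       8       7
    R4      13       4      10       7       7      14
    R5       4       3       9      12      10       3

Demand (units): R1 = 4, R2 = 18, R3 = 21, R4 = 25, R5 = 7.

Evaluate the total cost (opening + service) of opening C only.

Total cost: 829

Each retail store is assigned to its cheapest site among the open ones.
{C}: R1→C 12·4=48, R2→C 14·18=252, R3→C 10·21=210, R4→C 10·25=250, R5→C 9·7=63. Service 823; fixed 6; total 829.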